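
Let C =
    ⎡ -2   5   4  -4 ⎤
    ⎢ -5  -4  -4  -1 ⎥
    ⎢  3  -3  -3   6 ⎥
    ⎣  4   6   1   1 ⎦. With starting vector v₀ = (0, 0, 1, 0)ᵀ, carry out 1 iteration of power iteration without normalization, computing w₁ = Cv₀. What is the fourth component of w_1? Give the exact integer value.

w1 = Cv₀ = ((-2)·0 + 5·0 + 4·1 + (-4)·0; (-5)·0 + (-4)·0 + (-4)·1 + (-1)·0; 3·0 + (-3)·0 + (-3)·1 + 6·0; 4·0 + 6·0 + 1·1 + 1·0) = (4, -4, -3, 1)
The requested component of w1 is 1.

1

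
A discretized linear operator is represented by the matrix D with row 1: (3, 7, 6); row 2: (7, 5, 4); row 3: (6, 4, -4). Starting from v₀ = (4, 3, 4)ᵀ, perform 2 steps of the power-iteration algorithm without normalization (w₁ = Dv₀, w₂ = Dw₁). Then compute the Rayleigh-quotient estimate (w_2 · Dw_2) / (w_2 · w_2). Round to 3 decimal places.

13.711

w1 = Dv₀ = (57, 59, 20)
w2 = Dw1 = (704, 774, 498)
Dw2 = (10518, 10790, 5328)
w2·Dw2 = 704·10518 + 774·10790 + 498·5328 = 18409476; w2·w2 = 704·704 + 774·774 + 498·498 = 1342696
λ ≈ 18409476/1342696 = 13.711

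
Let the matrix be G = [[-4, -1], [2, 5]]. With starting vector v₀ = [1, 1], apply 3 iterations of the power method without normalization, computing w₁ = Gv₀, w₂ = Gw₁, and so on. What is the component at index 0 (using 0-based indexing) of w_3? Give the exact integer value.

w1 = Gv₀ = (-5, 7)
w2 = Gw1 = (13, 25)
w3 = Gw2 = (-77, 151)
The requested component of w3 is -77.

-77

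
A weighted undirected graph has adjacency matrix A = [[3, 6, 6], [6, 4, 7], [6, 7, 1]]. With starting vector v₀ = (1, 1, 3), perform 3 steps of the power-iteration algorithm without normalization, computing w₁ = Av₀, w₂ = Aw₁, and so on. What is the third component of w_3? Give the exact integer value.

w1 = Av₀ = (3·1 + 6·1 + 6·3; 6·1 + 4·1 + 7·3; 6·1 + 7·1 + 1·3) = (27, 31, 16)
w2 = Aw1 = (3·27 + 6·31 + 6·16; 6·27 + 4·31 + 7·16; 6·27 + 7·31 + 1·16) = (363, 398, 395)
w3 = Aw2 = (5847, 6535, 5359)
The requested component of w3 is 5359.

5359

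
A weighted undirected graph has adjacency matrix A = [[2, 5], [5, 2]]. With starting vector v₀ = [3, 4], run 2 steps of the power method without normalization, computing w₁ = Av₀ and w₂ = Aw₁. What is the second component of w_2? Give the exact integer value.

w1 = Av₀ = (2·3 + 5·4; 5·3 + 2·4) = (26, 23)
w2 = Aw1 = (2·26 + 5·23; 5·26 + 2·23) = (167, 176)
The requested component of w2 is 176.

176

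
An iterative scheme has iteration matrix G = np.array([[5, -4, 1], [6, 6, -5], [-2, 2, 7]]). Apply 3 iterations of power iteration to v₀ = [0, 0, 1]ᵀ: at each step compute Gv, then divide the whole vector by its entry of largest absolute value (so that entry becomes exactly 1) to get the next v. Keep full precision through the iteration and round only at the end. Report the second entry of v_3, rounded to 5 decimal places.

-0.80139

Gv0 = (1.000000, -5.000000, 7.000000); divide by 7.000000 → v1 = (0.142857, -0.714286, 1.000000)
Gv1 = (4.571429, -8.428571, 5.285714); divide by -8.428571 → v2 = (-0.542373, 1.000000, -0.627119)
Gv2 = (-7.338983, 5.881356, -1.305085); divide by -7.338983 → v3 = (1.000000, -0.801386, 0.177829)
Requested entry of v3: -347/433 = -0.80139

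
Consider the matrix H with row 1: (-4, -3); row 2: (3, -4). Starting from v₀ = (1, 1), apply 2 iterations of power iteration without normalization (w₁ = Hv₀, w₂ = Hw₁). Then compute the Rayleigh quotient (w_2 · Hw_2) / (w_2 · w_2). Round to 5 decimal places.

-4.00000

w1 = Hv₀ = (-7, -1)
w2 = Hw1 = (31, -17)
Hw2 = (-73, 161)
w2·Hw2 = 31·(-73) + (-17)·161 = -5000; w2·w2 = 31·31 + (-17)·(-17) = 1250
λ ≈ -5000/1250 = -4.00000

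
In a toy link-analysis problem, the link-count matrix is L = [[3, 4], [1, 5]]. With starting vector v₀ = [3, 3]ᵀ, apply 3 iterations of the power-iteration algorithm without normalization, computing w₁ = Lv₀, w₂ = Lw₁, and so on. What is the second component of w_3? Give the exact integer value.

690

w1 = Lv₀ = (21, 18)
w2 = Lw1 = (135, 111)
w3 = Lw2 = (849, 690)
The requested component of w3 is 690.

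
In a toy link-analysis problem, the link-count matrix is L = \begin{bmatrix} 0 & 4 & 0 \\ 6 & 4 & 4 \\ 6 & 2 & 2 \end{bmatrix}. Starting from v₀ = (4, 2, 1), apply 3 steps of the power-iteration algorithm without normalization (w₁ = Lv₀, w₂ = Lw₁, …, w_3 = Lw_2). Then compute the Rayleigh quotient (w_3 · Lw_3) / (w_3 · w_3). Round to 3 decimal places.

w1 = Lv₀ = (0·4 + 4·2 + 0·1; 6·4 + 4·2 + 4·1; 6·4 + 2·2 + 2·1) = (8, 36, 30)
w2 = Lw1 = (0·8 + 4·36 + 0·30; 6·8 + 4·36 + 4·30; 6·8 + 2·36 + 2·30) = (144, 312, 180)
w3 = Lw2 = (1248, 2832, 1848)
Lw3 = (11328, 26208, 16848)
w3·Lw3 = 1248·11328 + 2832·26208 + 1848·16848 = 119493504; w3·w3 = 1248·1248 + 2832·2832 + 1848·1848 = 12992832
λ ≈ 119493504/12992832 = 9.197

9.197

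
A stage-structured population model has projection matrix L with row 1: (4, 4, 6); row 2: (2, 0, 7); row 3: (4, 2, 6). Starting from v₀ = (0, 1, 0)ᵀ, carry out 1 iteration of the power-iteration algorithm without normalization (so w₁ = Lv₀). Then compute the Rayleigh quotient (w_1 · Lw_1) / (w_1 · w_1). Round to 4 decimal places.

λ ≈ 8.4000

w1 = Lv₀ = (4·0 + 4·1 + 6·0; 2·0 + 0·1 + 7·0; 4·0 + 2·1 + 6·0) = (4, 0, 2)
Lw1 = (28, 22, 28)
w1·Lw1 = 4·28 + 0·22 + 2·28 = 168; w1·w1 = 4·4 + 0·0 + 2·2 = 20
λ ≈ 168/20 = 8.4000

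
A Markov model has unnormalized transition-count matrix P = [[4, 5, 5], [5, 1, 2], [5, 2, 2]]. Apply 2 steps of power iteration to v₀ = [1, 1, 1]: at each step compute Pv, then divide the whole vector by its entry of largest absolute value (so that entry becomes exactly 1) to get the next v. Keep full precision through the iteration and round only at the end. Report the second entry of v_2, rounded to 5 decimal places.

0.68085

Pv0 = (14.000000, 8.000000, 9.000000); divide by 14.000000 → v1 = (1.000000, 0.571429, 0.642857)
Pv1 = (10.071429, 6.857143, 7.428571); divide by 10.071429 → v2 = (1.000000, 0.680851, 0.737589)
Requested entry of v2: 96/141 = 0.68085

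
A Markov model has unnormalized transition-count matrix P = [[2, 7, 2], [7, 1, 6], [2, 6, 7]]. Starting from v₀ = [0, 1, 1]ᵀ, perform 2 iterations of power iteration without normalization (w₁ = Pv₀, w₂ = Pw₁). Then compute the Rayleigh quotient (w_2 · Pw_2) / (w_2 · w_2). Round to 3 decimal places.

λ ≈ 13.417

w1 = Pv₀ = (2·0 + 7·1 + 2·1; 7·0 + 1·1 + 6·1; 2·0 + 6·1 + 7·1) = (9, 7, 13)
w2 = Pw1 = (2·9 + 7·7 + 2·13; 7·9 + 1·7 + 6·13; 2·9 + 6·7 + 7·13) = (93, 148, 151)
Pw2 = (1524, 1705, 2131)
w2·Pw2 = 93·1524 + 148·1705 + 151·2131 = 715853; w2·w2 = 93·93 + 148·148 + 151·151 = 53354
λ ≈ 715853/53354 = 13.417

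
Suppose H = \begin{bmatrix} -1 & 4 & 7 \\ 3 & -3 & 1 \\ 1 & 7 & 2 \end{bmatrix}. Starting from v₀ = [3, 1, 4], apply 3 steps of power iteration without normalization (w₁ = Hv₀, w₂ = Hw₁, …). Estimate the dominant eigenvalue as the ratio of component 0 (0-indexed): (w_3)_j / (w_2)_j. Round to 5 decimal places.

λ ≈ 8.08759

w1 = Hv₀ = (29, 10, 18)
w2 = Hw1 = (137, 75, 135)
w3 = Hw2 = (1108, 321, 932)
Ratio at component: 1108 / 137 = 8.08759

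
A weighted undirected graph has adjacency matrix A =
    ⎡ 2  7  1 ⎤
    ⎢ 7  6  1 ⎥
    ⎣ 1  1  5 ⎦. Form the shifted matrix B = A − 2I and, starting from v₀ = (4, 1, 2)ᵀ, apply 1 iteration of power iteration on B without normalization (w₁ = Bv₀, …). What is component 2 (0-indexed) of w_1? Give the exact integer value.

11

B = A − 2I has rows (0, 7, 1); (7, 4, 1); (1, 1, 3)
w1 = Bv₀ = (9, 34, 11)
Requested component of w1: 11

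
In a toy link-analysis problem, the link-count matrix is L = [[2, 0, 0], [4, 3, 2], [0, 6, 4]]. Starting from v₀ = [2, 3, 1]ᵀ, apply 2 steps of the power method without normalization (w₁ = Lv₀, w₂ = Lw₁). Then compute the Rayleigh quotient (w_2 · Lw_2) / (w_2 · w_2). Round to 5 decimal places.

w1 = Lv₀ = (2·2 + 0·3 + 0·1; 4·2 + 3·3 + 2·1; 0·2 + 6·3 + 4·1) = (4, 19, 22)
w2 = Lw1 = (2·4 + 0·19 + 0·22; 4·4 + 3·19 + 2·22; 0·4 + 6·19 + 4·22) = (8, 117, 202)
Lw2 = (16, 787, 1510)
w2·Lw2 = 8·16 + 117·787 + 202·1510 = 397227; w2·w2 = 8·8 + 117·117 + 202·202 = 54557
λ ≈ 397227/54557 = 7.28095

λ ≈ 7.28095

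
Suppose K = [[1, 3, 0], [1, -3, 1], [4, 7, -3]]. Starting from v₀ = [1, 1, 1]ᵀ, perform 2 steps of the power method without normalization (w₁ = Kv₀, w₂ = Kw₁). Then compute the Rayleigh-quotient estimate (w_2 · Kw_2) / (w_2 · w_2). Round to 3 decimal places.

λ ≈ -6.982

w1 = Kv₀ = (1·1 + 3·1 + 0·1; 1·1 + (-3)·1 + 1·1; 4·1 + 7·1 + (-3)·1) = (4, -1, 8)
w2 = Kw1 = (1·4 + 3·(-1) + 0·8; 1·4 + (-3)·(-1) + 1·8; 4·4 + 7·(-1) + (-3)·8) = (1, 15, -15)
Kw2 = (46, -59, 154)
w2·Kw2 = 1·46 + 15·(-59) + (-15)·154 = -3149; w2·w2 = 1·1 + 15·15 + (-15)·(-15) = 451
λ ≈ -3149/451 = -6.982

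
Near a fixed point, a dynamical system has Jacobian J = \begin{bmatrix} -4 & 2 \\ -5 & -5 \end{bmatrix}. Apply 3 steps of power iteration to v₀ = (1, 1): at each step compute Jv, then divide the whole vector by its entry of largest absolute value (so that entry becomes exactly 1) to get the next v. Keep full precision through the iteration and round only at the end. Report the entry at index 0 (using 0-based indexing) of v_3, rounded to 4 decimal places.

-0.7000

Jv0 = (-2.00000, -10.00000); divide by -10.00000 → v1 = (0.20000, 1.00000)
Jv1 = (1.20000, -6.00000); divide by -6.00000 → v2 = (-0.20000, 1.00000)
Jv2 = (2.80000, -4.00000); divide by -4.00000 → v3 = (-0.70000, 1.00000)
Requested entry of v3: 168/-240 = -0.7000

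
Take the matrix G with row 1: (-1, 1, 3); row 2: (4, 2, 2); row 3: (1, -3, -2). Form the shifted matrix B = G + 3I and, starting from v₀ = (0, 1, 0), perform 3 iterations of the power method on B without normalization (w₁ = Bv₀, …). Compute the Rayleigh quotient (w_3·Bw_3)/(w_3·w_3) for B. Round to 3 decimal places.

B = G + 3I has rows (2, 1, 3); (4, 5, 2); (1, -3, 1)
w1 = Bv₀ = (1, 5, -3)
w2 = Bw1 = (-2, 23, -17)
w3 = Bw2 = (-32, 73, -88)
Bw3 = (-255, 61, -339)
w3·Bw3 = 42445; w3·w3 = 14097; μ ≈ 42445/14097 = 3.011

3.011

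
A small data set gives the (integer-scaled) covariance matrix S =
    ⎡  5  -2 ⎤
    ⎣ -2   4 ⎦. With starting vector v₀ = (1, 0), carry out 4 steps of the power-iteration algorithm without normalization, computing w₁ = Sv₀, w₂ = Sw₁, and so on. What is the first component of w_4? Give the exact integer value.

1165

w1 = Sv₀ = (5, -2)
w2 = Sw1 = (29, -18)
w3 = Sw2 = (181, -130)
w4 = Sw3 = (1165, -882)
The requested component of w4 is 1165.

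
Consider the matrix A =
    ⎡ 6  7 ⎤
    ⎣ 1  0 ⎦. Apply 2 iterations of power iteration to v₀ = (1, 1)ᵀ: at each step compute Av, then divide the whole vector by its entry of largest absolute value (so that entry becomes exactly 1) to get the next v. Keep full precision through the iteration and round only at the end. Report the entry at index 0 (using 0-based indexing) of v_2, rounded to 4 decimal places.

Av0 = (13.00000, 1.00000); divide by 13.00000 → v1 = (1.00000, 0.07692)
Av1 = (6.53846, 1.00000); divide by 6.53846 → v2 = (1.00000, 0.15294)
Requested entry of v2: 85/85 = 1.0000

1.0000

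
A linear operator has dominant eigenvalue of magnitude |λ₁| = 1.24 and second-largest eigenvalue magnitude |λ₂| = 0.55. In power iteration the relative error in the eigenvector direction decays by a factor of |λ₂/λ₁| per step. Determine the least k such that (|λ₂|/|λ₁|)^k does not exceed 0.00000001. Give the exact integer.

23

|λ₂/λ₁| = 0.55/1.24 = 0.44355
Need k ≥ ln(0.00000001) / ln(0.44355) = -18.4207 / -0.8129 ≈ 22.659
Smallest integer k satisfying the bound: 23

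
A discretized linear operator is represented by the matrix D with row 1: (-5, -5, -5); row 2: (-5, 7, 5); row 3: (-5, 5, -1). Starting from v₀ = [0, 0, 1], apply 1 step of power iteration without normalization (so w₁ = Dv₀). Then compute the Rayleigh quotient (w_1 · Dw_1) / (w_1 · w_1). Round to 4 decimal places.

w1 = Dv₀ = (-5, 5, -1)
Dw1 = (5, 55, 51)
w1·Dw1 = (-5)·5 + 5·55 + (-1)·51 = 199; w1·w1 = (-5)·(-5) + 5·5 + (-1)·(-1) = 51
λ ≈ 199/51 = 3.9020

λ ≈ 3.9020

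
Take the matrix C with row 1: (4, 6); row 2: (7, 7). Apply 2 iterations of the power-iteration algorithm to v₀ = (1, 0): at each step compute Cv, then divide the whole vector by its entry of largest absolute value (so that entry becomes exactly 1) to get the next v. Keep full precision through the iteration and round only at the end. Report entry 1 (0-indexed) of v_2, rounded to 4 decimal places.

1.0000

Cv0 = (4.00000, 7.00000); divide by 7.00000 → v1 = (0.57143, 1.00000)
Cv1 = (8.28571, 11.00000); divide by 11.00000 → v2 = (0.75325, 1.00000)
Requested entry of v2: 77/77 = 1.0000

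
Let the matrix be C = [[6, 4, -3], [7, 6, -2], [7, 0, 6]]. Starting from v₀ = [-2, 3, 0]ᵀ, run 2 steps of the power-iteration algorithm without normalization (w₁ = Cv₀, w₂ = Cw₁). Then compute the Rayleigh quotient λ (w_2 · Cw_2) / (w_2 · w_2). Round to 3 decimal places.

7.709

w1 = Cv₀ = (0, 4, -14)
w2 = Cw1 = (58, 52, -84)
Cw2 = (808, 886, -98)
w2·Cw2 = 58·808 + 52·886 + (-84)·(-98) = 101168; w2·w2 = 58·58 + 52·52 + (-84)·(-84) = 13124
λ ≈ 101168/13124 = 7.709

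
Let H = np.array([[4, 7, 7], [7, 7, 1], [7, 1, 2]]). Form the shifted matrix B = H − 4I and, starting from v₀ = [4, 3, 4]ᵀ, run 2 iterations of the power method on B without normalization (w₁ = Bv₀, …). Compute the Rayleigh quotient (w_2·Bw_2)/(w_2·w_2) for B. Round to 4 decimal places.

B = H − 4I has rows (0, 7, 7); (7, 3, 1); (7, 1, -2)
w1 = Bv₀ = (0·4 + 7·3 + 7·4; 7·4 + 3·3 + 1·4; 7·4 + 1·3 + (-2)·4) = (49, 41, 23)
w2 = Bw1 = (0·49 + 7·41 + 7·23; 7·49 + 3·41 + 1·23; 7·49 + 1·41 + (-2)·23) = (448, 489, 338)
Bw2 = (5789, 4941, 2949)
w2·Bw2 = 6006383; w2·w2 = 554069; μ ≈ 6006383/554069 = 10.8405

μ ≈ 10.8405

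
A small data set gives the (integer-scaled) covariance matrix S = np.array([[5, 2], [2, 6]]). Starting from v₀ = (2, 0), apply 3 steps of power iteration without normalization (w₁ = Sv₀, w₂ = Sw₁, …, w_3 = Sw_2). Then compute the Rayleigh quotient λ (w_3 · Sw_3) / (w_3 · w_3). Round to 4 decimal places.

λ ≈ 7.5026

w1 = Sv₀ = (5·2 + 2·0; 2·2 + 6·0) = (10, 4)
w2 = Sw1 = (5·10 + 2·4; 2·10 + 6·4) = (58, 44)
w3 = Sw2 = (378, 380)
Sw3 = (2650, 3036)
w3·Sw3 = 378·2650 + 380·3036 = 2155380; w3·w3 = 378·378 + 380·380 = 287284
λ ≈ 2155380/287284 = 7.5026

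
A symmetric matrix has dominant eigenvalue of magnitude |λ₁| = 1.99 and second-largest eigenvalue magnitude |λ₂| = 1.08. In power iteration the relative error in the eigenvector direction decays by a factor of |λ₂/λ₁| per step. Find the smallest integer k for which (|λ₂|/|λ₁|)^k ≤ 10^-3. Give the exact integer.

|λ₂/λ₁| = 1.08/1.99 = 0.54271
Need k ≥ ln(10^-3) / ln(0.54271) = -6.9078 / -0.6112 ≈ 11.302
Smallest integer k satisfying the bound: 12

12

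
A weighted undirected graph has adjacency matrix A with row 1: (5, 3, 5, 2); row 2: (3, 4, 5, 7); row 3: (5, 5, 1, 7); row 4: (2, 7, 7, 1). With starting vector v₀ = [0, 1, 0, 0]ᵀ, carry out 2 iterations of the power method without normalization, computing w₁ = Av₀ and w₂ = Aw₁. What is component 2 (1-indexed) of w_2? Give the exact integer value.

w1 = Av₀ = (3, 4, 5, 7)
w2 = Aw1 = (66, 99, 89, 76)
The requested component of w2 is 99.

99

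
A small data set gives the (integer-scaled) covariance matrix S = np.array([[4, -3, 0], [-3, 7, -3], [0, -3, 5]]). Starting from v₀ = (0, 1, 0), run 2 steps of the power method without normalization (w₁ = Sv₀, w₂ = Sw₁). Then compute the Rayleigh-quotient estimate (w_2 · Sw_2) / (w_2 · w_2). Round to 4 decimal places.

w1 = Sv₀ = (-3, 7, -3)
w2 = Sw1 = (-33, 67, -36)
Sw2 = (-333, 676, -381)
w2·Sw2 = (-33)·(-333) + 67·676 + (-36)·(-381) = 69997; w2·w2 = (-33)·(-33) + 67·67 + (-36)·(-36) = 6874
λ ≈ 69997/6874 = 10.1829

10.1829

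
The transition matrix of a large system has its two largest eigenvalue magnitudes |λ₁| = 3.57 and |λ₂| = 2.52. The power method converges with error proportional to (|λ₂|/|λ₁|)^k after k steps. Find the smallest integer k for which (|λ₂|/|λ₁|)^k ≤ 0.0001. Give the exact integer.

27

|λ₂/λ₁| = 2.52/3.57 = 0.70588
Need k ≥ ln(0.0001) / ln(0.70588) = -9.2103 / -0.3483 ≈ 26.443
Smallest integer k satisfying the bound: 27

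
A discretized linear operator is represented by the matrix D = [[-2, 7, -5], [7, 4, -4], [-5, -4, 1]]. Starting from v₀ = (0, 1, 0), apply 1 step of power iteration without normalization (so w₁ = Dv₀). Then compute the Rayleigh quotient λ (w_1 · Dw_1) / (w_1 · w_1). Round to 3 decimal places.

λ ≈ 9.654

w1 = Dv₀ = (7, 4, -4)
Dw1 = (34, 81, -55)
w1·Dw1 = 7·34 + 4·81 + (-4)·(-55) = 782; w1·w1 = 7·7 + 4·4 + (-4)·(-4) = 81
λ ≈ 782/81 = 9.654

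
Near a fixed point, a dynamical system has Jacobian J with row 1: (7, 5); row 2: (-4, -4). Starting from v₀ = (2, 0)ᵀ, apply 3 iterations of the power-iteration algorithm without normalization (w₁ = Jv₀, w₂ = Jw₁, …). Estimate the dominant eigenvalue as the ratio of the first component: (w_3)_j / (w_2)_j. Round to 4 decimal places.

λ ≈ 4.9310

w1 = Jv₀ = (7·2 + 5·0; (-4)·2 + (-4)·0) = (14, -8)
w2 = Jw1 = (7·14 + 5·(-8); (-4)·14 + (-4)·(-8)) = (58, -24)
w3 = Jw2 = (286, -136)
Ratio at component: 286 / 58 = 4.9310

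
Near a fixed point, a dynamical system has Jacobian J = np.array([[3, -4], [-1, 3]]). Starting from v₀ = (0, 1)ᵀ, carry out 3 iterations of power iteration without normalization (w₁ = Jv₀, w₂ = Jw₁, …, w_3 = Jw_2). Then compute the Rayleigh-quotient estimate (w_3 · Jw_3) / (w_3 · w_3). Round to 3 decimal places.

w1 = Jv₀ = (3·0 + (-4)·1; (-1)·0 + 3·1) = (-4, 3)
w2 = Jw1 = (3·(-4) + (-4)·3; (-1)·(-4) + 3·3) = (-24, 13)
w3 = Jw2 = (-124, 63)
Jw3 = (-624, 313)
w3·Jw3 = (-124)·(-624) + 63·313 = 97095; w3·w3 = (-124)·(-124) + 63·63 = 19345
λ ≈ 97095/19345 = 5.019

λ ≈ 5.019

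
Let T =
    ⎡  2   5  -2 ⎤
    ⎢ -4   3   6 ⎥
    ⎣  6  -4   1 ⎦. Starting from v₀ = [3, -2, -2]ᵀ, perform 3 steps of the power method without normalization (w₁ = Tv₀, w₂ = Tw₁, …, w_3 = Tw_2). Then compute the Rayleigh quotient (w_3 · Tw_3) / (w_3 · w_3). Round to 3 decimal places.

w1 = Tv₀ = (2·3 + 5·(-2) + (-2)·(-2); (-4)·3 + 3·(-2) + 6·(-2); 6·3 + (-4)·(-2) + 1·(-2)) = (0, -30, 24)
w2 = Tw1 = (2·0 + 5·(-30) + (-2)·24; (-4)·0 + 3·(-30) + 6·24; 6·0 + (-4)·(-30) + 1·24) = (-198, 54, 144)
w3 = Tw2 = (-414, 1818, -1260)
Tw3 = (10782, -450, -11016)
w3·Tw3 = (-414)·10782 + 1818·(-450) + (-1260)·(-11016) = 8598312; w3·w3 = (-414)·(-414) + 1818·1818 + (-1260)·(-1260) = 5064120
λ ≈ 8598312/5064120 = 1.698

λ ≈ 1.698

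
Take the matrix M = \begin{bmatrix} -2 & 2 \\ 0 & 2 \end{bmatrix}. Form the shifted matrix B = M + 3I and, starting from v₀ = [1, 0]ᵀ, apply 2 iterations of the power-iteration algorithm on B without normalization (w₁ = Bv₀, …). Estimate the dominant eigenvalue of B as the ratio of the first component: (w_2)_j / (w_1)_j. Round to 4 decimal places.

B = M + 3I has rows (1, 2); (0, 5)
w1 = Bv₀ = (1·1 + 2·0; 0·1 + 5·0) = (1, 0)
w2 = Bw1 = (1·1 + 2·0; 0·1 + 5·0) = (1, 0)
Ratio: 1/1 = 1.0000

1.0000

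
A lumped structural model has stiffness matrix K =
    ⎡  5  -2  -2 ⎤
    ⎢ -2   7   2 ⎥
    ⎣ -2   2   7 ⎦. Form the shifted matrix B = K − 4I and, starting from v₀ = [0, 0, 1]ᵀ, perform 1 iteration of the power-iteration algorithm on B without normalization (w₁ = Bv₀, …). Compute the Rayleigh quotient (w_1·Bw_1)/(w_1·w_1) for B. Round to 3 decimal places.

B = K − 4I has rows (1, -2, -2); (-2, 3, 2); (-2, 2, 3)
w1 = Bv₀ = (1·0 + (-2)·0 + (-2)·1; (-2)·0 + 3·0 + 2·1; (-2)·0 + 2·0 + 3·1) = (-2, 2, 3)
Bw1 = (-12, 16, 17)
w1·Bw1 = 107; w1·w1 = 17; μ ≈ 107/17 = 6.294

μ ≈ 6.294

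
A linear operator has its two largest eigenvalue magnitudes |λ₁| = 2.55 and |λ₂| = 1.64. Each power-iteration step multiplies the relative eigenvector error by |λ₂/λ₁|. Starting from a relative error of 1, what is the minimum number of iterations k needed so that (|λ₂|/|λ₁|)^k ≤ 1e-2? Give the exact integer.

11

|λ₂/λ₁| = 1.64/2.55 = 0.64314
Need k ≥ ln(1e-2) / ln(0.64314) = -4.6052 / -0.4414 ≈ 10.433
Smallest integer k satisfying the bound: 11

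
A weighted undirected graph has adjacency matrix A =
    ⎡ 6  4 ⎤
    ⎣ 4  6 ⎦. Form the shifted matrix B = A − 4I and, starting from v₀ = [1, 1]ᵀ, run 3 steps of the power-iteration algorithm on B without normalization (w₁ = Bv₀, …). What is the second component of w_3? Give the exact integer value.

216

B = A − 4I has rows (2, 4); (4, 2)
w1 = Bv₀ = (2·1 + 4·1; 4·1 + 2·1) = (6, 6)
w2 = Bw1 = (2·6 + 4·6; 4·6 + 2·6) = (36, 36)
w3 = Bw2 = (216, 216)
Requested component of w3: 216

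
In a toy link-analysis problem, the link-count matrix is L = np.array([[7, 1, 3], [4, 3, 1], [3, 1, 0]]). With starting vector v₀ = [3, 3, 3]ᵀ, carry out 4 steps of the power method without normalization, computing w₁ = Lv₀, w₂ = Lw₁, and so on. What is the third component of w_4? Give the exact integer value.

9801

w1 = Lv₀ = (7·3 + 1·3 + 3·3; 4·3 + 3·3 + 1·3; 3·3 + 1·3 + 0·3) = (33, 24, 12)
w2 = Lw1 = (7·33 + 1·24 + 3·12; 4·33 + 3·24 + 1·12; 3·33 + 1·24 + 0·12) = (291, 216, 123)
w3 = Lw2 = (2622, 1935, 1089)
w4 = Lw3 = (23556, 17382, 9801)
The requested component of w4 is 9801.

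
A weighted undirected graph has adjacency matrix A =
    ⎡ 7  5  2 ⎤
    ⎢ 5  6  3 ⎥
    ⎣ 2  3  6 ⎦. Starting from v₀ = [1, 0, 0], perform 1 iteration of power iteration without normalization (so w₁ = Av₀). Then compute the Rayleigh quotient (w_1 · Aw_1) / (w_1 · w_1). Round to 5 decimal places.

λ ≈ 12.60256

w1 = Av₀ = (7, 5, 2)
Aw1 = (78, 71, 41)
w1·Aw1 = 7·78 + 5·71 + 2·41 = 983; w1·w1 = 7·7 + 5·5 + 2·2 = 78
λ ≈ 983/78 = 12.60256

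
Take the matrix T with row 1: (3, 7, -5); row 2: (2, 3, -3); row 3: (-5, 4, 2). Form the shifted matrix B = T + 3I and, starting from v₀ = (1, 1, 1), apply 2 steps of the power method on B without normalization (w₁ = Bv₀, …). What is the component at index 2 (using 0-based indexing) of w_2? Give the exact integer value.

B = T + 3I has rows (6, 7, -5); (2, 6, -3); (-5, 4, 5)
w1 = Bv₀ = (8, 5, 4)
w2 = Bw1 = (63, 34, 0)
Requested component of w2: 0

0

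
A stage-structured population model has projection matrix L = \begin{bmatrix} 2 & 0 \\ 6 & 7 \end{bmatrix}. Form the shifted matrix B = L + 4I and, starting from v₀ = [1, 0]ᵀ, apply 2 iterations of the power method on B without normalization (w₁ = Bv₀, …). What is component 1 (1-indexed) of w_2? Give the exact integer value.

B = L + 4I has rows (6, 0); (6, 11)
w1 = Bv₀ = (6·1 + 0·0; 6·1 + 11·0) = (6, 6)
w2 = Bw1 = (6·6 + 0·6; 6·6 + 11·6) = (36, 102)
Requested component of w2: 36

36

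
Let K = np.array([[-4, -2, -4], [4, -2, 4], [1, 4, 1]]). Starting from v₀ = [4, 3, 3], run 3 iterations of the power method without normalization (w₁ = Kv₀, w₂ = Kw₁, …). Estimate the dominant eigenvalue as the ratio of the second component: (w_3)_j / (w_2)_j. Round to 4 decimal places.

-5.4231

w1 = Kv₀ = (-34, 22, 19)
w2 = Kw1 = (16, -104, 73)
w3 = Kw2 = (-148, 564, -327)
Ratio at component: 564 / -104 = -5.4231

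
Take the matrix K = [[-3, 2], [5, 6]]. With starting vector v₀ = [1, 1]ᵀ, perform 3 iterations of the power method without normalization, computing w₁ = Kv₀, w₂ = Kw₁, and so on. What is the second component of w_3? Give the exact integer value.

w1 = Kv₀ = ((-3)·1 + 2·1; 5·1 + 6·1) = (-1, 11)
w2 = Kw1 = ((-3)·(-1) + 2·11; 5·(-1) + 6·11) = (25, 61)
w3 = Kw2 = (47, 491)
The requested component of w3 is 491.

491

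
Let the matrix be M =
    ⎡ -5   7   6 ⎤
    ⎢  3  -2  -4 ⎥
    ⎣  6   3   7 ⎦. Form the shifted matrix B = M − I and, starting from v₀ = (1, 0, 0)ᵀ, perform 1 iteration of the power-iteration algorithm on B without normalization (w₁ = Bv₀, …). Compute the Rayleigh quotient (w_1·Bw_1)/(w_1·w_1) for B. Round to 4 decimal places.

μ ≈ -8.1111

B = M − I has rows (-6, 7, 6); (3, -3, -4); (6, 3, 6)
w1 = Bv₀ = ((-6)·1 + 7·0 + 6·0; 3·1 + (-3)·0 + (-4)·0; 6·1 + 3·0 + 6·0) = (-6, 3, 6)
Bw1 = (93, -51, 9)
w1·Bw1 = -657; w1·w1 = 81; μ ≈ -657/81 = -8.1111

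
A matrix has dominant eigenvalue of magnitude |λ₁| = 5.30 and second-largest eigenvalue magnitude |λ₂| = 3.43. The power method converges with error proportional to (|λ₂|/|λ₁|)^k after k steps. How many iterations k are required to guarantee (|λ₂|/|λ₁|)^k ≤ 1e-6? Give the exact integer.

32

|λ₂/λ₁| = 3.43/5.30 = 0.64717
Need k ≥ ln(1e-6) / ln(0.64717) = -13.8155 / -0.4351 ≈ 31.749
Smallest integer k satisfying the bound: 32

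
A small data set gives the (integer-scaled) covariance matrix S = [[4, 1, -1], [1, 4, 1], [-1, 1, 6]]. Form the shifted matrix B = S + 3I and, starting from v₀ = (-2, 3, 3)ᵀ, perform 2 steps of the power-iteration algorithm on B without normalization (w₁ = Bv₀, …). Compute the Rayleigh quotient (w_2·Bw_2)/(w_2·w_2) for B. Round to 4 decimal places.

B = S + 3I has rows (7, 1, -1); (1, 7, 1); (-1, 1, 9)
w1 = Bv₀ = (7·(-2) + 1·3 + (-1)·3; 1·(-2) + 7·3 + 1·3; (-1)·(-2) + 1·3 + 9·3) = (-14, 22, 32)
w2 = Bw1 = (7·(-14) + 1·22 + (-1)·32; 1·(-14) + 7·22 + 1·32; (-1)·(-14) + 1·22 + 9·32) = (-108, 172, 324)
Bw2 = (-908, 1420, 3196)
w2·Bw2 = 1377808; w2·w2 = 146224; μ ≈ 1377808/146224 = 9.4226

9.4226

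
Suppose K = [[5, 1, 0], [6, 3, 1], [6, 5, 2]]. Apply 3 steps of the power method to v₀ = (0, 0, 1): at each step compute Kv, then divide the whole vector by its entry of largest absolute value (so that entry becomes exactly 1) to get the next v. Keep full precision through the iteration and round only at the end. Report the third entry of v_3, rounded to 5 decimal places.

Kv0 = (0.000000, 1.000000, 2.000000); divide by 2.000000 → v1 = (0.000000, 0.500000, 1.000000)
Kv1 = (0.500000, 2.500000, 4.500000); divide by 4.500000 → v2 = (0.111111, 0.555556, 1.000000)
Kv2 = (1.111111, 3.333333, 5.444444); divide by 5.444444 → v3 = (0.204082, 0.612245, 1.000000)
Requested entry of v3: 49/49 = 1.00000

1.00000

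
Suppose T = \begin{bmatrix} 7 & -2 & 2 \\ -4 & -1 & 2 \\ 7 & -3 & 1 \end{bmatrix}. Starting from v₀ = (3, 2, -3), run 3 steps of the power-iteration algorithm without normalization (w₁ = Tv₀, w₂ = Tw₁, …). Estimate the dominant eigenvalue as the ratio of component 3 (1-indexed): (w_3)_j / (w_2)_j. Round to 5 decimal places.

w1 = Tv₀ = (11, -20, 12)
w2 = Tw1 = (141, 0, 149)
w3 = Tw2 = (1285, -266, 1136)
Ratio at component: 1136 / 149 = 7.62416

λ ≈ 7.62416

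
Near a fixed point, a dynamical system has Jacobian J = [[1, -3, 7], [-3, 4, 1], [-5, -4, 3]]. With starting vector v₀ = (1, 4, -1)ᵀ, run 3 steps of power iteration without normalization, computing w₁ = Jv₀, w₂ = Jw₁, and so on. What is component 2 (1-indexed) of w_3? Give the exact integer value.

948

w1 = Jv₀ = (1·1 + (-3)·4 + 7·(-1); (-3)·1 + 4·4 + 1·(-1); (-5)·1 + (-4)·4 + 3·(-1)) = (-18, 12, -24)
w2 = Jw1 = (1·(-18) + (-3)·12 + 7·(-24); (-3)·(-18) + 4·12 + 1·(-24); (-5)·(-18) + (-4)·12 + 3·(-24)) = (-222, 78, -30)
w3 = Jw2 = (-666, 948, 708)
The requested component of w3 is 948.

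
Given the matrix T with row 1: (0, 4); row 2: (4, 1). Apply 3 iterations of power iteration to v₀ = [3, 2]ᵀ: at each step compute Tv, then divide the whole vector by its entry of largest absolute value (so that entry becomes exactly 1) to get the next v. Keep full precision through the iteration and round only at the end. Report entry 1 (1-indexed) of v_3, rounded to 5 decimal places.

0.68148

Tv0 = (8.000000, 14.000000); divide by 14.000000 → v1 = (0.571429, 1.000000)
Tv1 = (4.000000, 3.285714); divide by 4.000000 → v2 = (1.000000, 0.821429)
Tv2 = (3.285714, 4.821429); divide by 4.821429 → v3 = (0.681481, 1.000000)
Requested entry of v3: 184/270 = 0.68148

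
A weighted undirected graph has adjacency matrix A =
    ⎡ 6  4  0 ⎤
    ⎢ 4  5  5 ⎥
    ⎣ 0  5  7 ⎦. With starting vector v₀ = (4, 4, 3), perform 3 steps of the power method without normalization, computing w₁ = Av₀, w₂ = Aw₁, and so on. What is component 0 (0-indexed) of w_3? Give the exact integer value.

w1 = Av₀ = (6·4 + 4·4 + 0·3; 4·4 + 5·4 + 5·3; 0·4 + 5·4 + 7·3) = (40, 51, 41)
w2 = Aw1 = (6·40 + 4·51 + 0·41; 4·40 + 5·51 + 5·41; 0·40 + 5·51 + 7·41) = (444, 620, 542)
w3 = Aw2 = (5144, 7586, 6894)
The requested component of w3 is 5144.

5144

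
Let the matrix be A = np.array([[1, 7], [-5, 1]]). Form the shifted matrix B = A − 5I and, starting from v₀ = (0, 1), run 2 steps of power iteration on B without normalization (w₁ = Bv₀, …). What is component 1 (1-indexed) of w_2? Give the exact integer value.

-56

B = A − 5I has rows (-4, 7); (-5, -4)
w1 = Bv₀ = (7, -4)
w2 = Bw1 = (-56, -19)
Requested component of w2: -56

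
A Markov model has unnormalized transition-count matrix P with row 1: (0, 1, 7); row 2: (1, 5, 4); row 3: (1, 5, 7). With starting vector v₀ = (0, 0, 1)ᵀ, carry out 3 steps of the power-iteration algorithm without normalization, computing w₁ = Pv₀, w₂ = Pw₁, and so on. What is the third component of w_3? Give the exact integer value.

860

w1 = Pv₀ = (7, 4, 7)
w2 = Pw1 = (53, 55, 76)
w3 = Pw2 = (587, 632, 860)
The requested component of w3 is 860.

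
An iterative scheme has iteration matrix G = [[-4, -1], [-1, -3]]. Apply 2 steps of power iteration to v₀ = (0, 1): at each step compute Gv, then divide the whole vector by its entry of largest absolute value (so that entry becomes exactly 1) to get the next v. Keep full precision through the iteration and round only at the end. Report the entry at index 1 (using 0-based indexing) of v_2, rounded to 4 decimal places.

Gv0 = (-1.00000, -3.00000); divide by -3.00000 → v1 = (0.33333, 1.00000)
Gv1 = (-2.33333, -3.33333); divide by -3.33333 → v2 = (0.70000, 1.00000)
Requested entry of v2: 10/10 = 1.0000

1.0000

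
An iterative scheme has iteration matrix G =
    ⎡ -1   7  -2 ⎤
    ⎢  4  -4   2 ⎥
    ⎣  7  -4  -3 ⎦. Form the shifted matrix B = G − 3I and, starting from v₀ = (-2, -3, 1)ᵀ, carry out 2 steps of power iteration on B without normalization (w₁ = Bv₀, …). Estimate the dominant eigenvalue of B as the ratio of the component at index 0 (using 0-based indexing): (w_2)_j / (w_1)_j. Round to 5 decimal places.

B = G − 3I has rows (-4, 7, -2); (4, -7, 2); (7, -4, -6)
w1 = Bv₀ = (-15, 15, -8)
w2 = Bw1 = (181, -181, -117)
Ratio: 181/-15 = -12.06667

-12.06667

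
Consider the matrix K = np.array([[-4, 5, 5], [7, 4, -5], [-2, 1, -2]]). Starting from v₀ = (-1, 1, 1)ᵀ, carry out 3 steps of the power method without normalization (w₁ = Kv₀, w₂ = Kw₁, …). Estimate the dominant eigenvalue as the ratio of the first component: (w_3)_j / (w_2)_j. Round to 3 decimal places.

λ ≈ -5.264

w1 = Kv₀ = (14, -8, 1)
w2 = Kw1 = (-91, 61, -38)
w3 = Kw2 = (479, -203, 319)
Ratio at component: 479 / -91 = -5.264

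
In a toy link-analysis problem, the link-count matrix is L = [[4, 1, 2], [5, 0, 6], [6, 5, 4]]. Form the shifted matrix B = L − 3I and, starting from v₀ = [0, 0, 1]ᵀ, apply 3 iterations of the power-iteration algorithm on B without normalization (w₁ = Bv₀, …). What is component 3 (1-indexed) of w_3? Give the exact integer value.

B = L − 3I has rows (1, 1, 2); (5, -3, 6); (6, 5, 1)
w1 = Bv₀ = (1·0 + 1·0 + 2·1; 5·0 + (-3)·0 + 6·1; 6·0 + 5·0 + 1·1) = (2, 6, 1)
w2 = Bw1 = (1·2 + 1·6 + 2·1; 5·2 + (-3)·6 + 6·1; 6·2 + 5·6 + 1·1) = (10, -2, 43)
w3 = Bw2 = (94, 314, 93)
Requested component of w3: 93

93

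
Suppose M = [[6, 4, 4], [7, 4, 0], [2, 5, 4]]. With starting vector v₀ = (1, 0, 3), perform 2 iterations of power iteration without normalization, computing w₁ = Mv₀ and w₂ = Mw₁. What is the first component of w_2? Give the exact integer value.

w1 = Mv₀ = (18, 7, 14)
w2 = Mw1 = (192, 154, 127)
The requested component of w2 is 192.

192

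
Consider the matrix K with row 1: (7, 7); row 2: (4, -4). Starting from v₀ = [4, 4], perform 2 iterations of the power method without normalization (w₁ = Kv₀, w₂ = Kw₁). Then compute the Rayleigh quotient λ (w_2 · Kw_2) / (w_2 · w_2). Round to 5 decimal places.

9.03077

w1 = Kv₀ = (56, 0)
w2 = Kw1 = (392, 224)
Kw2 = (4312, 672)
w2·Kw2 = 392·4312 + 224·672 = 1840832; w2·w2 = 392·392 + 224·224 = 203840
λ ≈ 1840832/203840 = 9.03077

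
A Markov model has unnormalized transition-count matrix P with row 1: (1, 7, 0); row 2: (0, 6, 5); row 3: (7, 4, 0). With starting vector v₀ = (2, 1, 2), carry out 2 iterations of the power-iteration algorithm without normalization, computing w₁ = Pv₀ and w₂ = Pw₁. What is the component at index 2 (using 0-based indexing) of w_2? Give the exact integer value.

127

w1 = Pv₀ = (9, 16, 18)
w2 = Pw1 = (121, 186, 127)
The requested component of w2 is 127.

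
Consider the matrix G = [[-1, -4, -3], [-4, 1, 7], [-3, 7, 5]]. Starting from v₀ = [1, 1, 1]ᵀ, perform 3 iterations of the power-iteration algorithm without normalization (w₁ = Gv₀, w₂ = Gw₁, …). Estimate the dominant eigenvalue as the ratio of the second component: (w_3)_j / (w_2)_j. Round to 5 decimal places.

9.27273

w1 = Gv₀ = ((-1)·1 + (-4)·1 + (-3)·1; (-4)·1 + 1·1 + 7·1; (-3)·1 + 7·1 + 5·1) = (-8, 4, 9)
w2 = Gw1 = ((-1)·(-8) + (-4)·4 + (-3)·9; (-4)·(-8) + 1·4 + 7·9; (-3)·(-8) + 7·4 + 5·9) = (-35, 99, 97)
w3 = Gw2 = (-652, 918, 1283)
Ratio at component: 918 / 99 = 9.27273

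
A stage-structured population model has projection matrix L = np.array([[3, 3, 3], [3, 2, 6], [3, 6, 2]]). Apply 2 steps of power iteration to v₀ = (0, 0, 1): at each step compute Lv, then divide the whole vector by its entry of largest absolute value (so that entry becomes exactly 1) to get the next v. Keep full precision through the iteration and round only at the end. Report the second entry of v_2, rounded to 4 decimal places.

0.6735

Lv0 = (3.00000, 6.00000, 2.00000); divide by 6.00000 → v1 = (0.50000, 1.00000, 0.33333)
Lv1 = (5.50000, 5.50000, 8.16667); divide by 8.16667 → v2 = (0.67347, 0.67347, 1.00000)
Requested entry of v2: 33/49 = 0.6735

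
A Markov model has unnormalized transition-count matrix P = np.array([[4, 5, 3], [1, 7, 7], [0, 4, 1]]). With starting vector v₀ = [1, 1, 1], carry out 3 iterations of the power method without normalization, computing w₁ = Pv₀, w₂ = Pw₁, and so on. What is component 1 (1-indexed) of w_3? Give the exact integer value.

1507

w1 = Pv₀ = (4·1 + 5·1 + 3·1; 1·1 + 7·1 + 7·1; 0·1 + 4·1 + 1·1) = (12, 15, 5)
w2 = Pw1 = (4·12 + 5·15 + 3·5; 1·12 + 7·15 + 7·5; 0·12 + 4·15 + 1·5) = (138, 152, 65)
w3 = Pw2 = (1507, 1657, 673)
The requested component of w3 is 1507.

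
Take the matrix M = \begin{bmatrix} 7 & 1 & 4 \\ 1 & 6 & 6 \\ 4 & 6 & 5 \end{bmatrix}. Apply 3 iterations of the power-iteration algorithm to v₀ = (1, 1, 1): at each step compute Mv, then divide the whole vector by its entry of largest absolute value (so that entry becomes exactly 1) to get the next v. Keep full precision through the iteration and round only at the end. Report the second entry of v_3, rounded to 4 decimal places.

0.9005

Mv0 = (12.00000, 13.00000, 15.00000); divide by 15.00000 → v1 = (0.80000, 0.86667, 1.00000)
Mv1 = (10.46667, 12.00000, 13.40000); divide by 13.40000 → v2 = (0.78109, 0.89552, 1.00000)
Mv2 = (10.36318, 12.15423, 13.49751); divide by 13.49751 → v3 = (0.76778, 0.90048, 1.00000)
Requested entry of v3: 2443/2713 = 0.9005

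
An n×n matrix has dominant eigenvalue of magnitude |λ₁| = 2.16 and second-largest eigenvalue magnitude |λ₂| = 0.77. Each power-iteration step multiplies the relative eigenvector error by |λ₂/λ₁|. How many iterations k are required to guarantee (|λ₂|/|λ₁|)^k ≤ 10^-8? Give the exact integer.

18

|λ₂/λ₁| = 0.77/2.16 = 0.35648
Need k ≥ ln(10^-8) / ln(0.35648) = -18.4207 / -1.0315 ≈ 17.859
Smallest integer k satisfying the bound: 18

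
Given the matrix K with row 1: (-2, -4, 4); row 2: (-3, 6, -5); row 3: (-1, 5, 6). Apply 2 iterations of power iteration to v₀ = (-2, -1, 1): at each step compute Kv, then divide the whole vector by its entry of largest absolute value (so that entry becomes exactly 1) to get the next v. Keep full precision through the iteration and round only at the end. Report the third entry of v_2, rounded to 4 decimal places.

0.2346

Kv0 = (12.00000, -5.00000, 3.00000); divide by 12.00000 → v1 = (1.00000, -0.41667, 0.25000)
Kv1 = (0.66667, -6.75000, -1.58333); divide by -6.75000 → v2 = (-0.09877, 1.00000, 0.23457)
Requested entry of v2: -19/-81 = 0.2346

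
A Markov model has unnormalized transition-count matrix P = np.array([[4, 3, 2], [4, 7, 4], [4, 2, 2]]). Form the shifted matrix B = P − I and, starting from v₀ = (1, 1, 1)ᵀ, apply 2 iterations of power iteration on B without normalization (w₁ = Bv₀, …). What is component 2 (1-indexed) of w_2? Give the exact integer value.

144

B = P − I has rows (3, 3, 2); (4, 6, 4); (4, 2, 1)
w1 = Bv₀ = (3·1 + 3·1 + 2·1; 4·1 + 6·1 + 4·1; 4·1 + 2·1 + 1·1) = (8, 14, 7)
w2 = Bw1 = (3·8 + 3·14 + 2·7; 4·8 + 6·14 + 4·7; 4·8 + 2·14 + 1·7) = (80, 144, 67)
Requested component of w2: 144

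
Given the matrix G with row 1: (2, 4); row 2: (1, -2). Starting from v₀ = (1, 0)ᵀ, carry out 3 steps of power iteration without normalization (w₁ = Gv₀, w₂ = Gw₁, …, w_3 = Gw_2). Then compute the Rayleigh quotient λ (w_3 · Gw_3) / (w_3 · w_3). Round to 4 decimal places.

w1 = Gv₀ = (2·1 + 4·0; 1·1 + (-2)·0) = (2, 1)
w2 = Gw1 = (2·2 + 4·1; 1·2 + (-2)·1) = (8, 0)
w3 = Gw2 = (16, 8)
Gw3 = (64, 0)
w3·Gw3 = 16·64 + 8·0 = 1024; w3·w3 = 16·16 + 8·8 = 320
λ ≈ 1024/320 = 3.2000

3.2000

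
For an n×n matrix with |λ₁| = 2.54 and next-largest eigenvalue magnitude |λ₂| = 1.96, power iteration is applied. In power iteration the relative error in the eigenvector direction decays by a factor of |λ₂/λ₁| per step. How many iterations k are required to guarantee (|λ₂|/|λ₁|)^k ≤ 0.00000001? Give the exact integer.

72

|λ₂/λ₁| = 1.96/2.54 = 0.77165
Need k ≥ ln(0.00000001) / ln(0.77165) = -18.4207 / -0.2592 ≈ 71.062
Smallest integer k satisfying the bound: 72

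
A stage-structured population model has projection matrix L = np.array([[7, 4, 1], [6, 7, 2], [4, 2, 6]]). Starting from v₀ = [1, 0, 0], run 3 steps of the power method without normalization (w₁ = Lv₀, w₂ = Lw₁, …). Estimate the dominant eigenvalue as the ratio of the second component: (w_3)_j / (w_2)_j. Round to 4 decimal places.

w1 = Lv₀ = (7·1 + 4·0 + 1·0; 6·1 + 7·0 + 2·0; 4·1 + 2·0 + 6·0) = (7, 6, 4)
w2 = Lw1 = (7·7 + 4·6 + 1·4; 6·7 + 7·6 + 2·4; 4·7 + 2·6 + 6·4) = (77, 92, 64)
w3 = Lw2 = (971, 1234, 876)
Ratio at component: 1234 / 92 = 13.4130

λ ≈ 13.4130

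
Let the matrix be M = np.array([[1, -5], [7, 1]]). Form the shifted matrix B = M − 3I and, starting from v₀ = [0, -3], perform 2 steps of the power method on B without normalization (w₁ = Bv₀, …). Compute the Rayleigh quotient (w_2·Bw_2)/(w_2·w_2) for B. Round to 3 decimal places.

B = M − 3I has rows (-2, -5); (7, -2)
w1 = Bv₀ = ((-2)·0 + (-5)·(-3); 7·0 + (-2)·(-3)) = (15, 6)
w2 = Bw1 = ((-2)·15 + (-5)·6; 7·15 + (-2)·6) = (-60, 93)
Bw2 = (-345, -606)
w2·Bw2 = -35658; w2·w2 = 12249; μ ≈ -35658/12249 = -2.911

-2.911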